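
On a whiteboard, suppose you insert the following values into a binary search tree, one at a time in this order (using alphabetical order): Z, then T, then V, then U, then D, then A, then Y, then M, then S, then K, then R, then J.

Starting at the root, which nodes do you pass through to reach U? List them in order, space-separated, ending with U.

Z T V U

Resulting structure (node: left, right):
  Z: L=T, R=–
  T: L=D, R=V
  V: L=U, R=Y
  U: L=–, R=–
  D: L=A, R=M
  A: L=–, R=–
  Y: L=–, R=–
  M: L=K, R=S
  S: L=R, R=–
  K: L=J, R=–
  R: L=–, R=–
  J: L=–, R=–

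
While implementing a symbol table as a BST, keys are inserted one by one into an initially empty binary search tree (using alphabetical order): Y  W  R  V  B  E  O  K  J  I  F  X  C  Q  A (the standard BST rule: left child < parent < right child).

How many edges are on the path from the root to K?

6

Y: root
W: left child of Y (depth 1)
R: left child of W (depth 2)
V: right child of R (depth 3)
B: left child of R (depth 3)
E: right child of B (depth 4)
O: right child of E (depth 5)
K: left child of O (depth 6)
J: left child of K (depth 7)
I: left child of J (depth 8)
F: left child of I (depth 9)
X: right child of W (depth 2)
C: left child of E (depth 5)
Q: right child of O (depth 6)
A: left child of B (depth 4)

Path to K: Y → W → R → B → E → O → K, which is 6 edges.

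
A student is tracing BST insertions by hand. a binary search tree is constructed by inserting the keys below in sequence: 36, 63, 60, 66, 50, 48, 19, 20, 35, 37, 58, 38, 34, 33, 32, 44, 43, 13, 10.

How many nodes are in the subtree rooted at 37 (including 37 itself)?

4

Insert 36: tree is empty, so 36 becomes the root.
Insert 63: 63 > 36 → go right. Place as right child of 36.
Insert 60: 60 > 36 → go right; 60 < 63 → go left. Place as left child of 63.
Insert 66: 66 > 36 → go right; 66 > 63 → go right. Place as right child of 63.
Insert 50: 50 > 36 → go right; 50 < 63 → go left; 50 < 60 → go left. Place as left child of 60.
Insert 48: 48 > 36 → go right; 48 < 63 → go left; 48 < 60 → go left; 48 < 50 → go left. Place as left child of 50.
Insert 19: 19 < 36 → go left. Place as left child of 36.
Insert 20: 20 < 36 → go left; 20 > 19 → go right. Place as right child of 19.
Insert 35: 35 < 36 → go left; 35 > 19 → go right; 35 > 20 → go right. Place as right child of 20.
Insert 37: 37 > 36 → go right; 37 < 63 → go left; 37 < 60 → go left; 37 < 50 → go left; 37 < 48 → go left. Place as left child of 48.
Insert 58: 58 > 36 → go right; 58 < 63 → go left; 58 < 60 → go left; 58 > 50 → go right. Place as right child of 50.
Insert 38: 38 > 36 → go right; 38 < 63 → go left; 38 < 60 → go left; 38 < 50 → go left; 38 < 48 → go left; 38 > 37 → go right. Place as right child of 37.
Insert 34: 34 < 36 → go left; 34 > 19 → go right; 34 > 20 → go right; 34 < 35 → go left. Place as left child of 35.
Insert 33: 33 < 36 → go left; 33 > 19 → go right; 33 > 20 → go right; 33 < 35 → go left; 33 < 34 → go left. Place as left child of 34.
Insert 32: 32 < 36 → go left; 32 > 19 → go right; 32 > 20 → go right; 32 < 35 → go left; 32 < 34 → go left; 32 < 33 → go left. Place as left child of 33.
Insert 44: 44 > 36 → go right; 44 < 63 → go left; 44 < 60 → go left; 44 < 50 → go left; 44 < 48 → go left; 44 > 37 → go right; 44 > 38 → go right. Place as right child of 38.
Insert 43: 43 > 36 → go right; 43 < 63 → go left; 43 < 60 → go left; 43 < 50 → go left; 43 < 48 → go left; 43 > 37 → go right; 43 > 38 → go right; 43 < 44 → go left. Place as left child of 44.
Insert 13: 13 < 36 → go left; 13 < 19 → go left. Place as left child of 19.
Insert 10: 10 < 36 → go left; 10 < 19 → go left; 10 < 13 → go left. Place as left child of 13.

Subtree rooted at 37 contains: 37, 38, 44, 43 — 4 nodes.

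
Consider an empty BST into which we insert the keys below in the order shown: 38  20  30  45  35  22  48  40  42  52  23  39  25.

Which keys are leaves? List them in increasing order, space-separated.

Insert 38: tree is empty, so 38 becomes the root.
Insert 20: 20 < 38 → go left. Place as left child of 38.
Insert 30: 30 < 38 → go left; 30 > 20 → go right. Place as right child of 20.
Insert 45: 45 > 38 → go right. Place as right child of 38.
Insert 35: 35 < 38 → go left; 35 > 20 → go right; 35 > 30 → go right. Place as right child of 30.
Insert 22: 22 < 38 → go left; 22 > 20 → go right; 22 < 30 → go left. Place as left child of 30.
Insert 48: 48 > 38 → go right; 48 > 45 → go right. Place as right child of 45.
Insert 40: 40 > 38 → go right; 40 < 45 → go left. Place as left child of 45.
Insert 42: 42 > 38 → go right; 42 < 45 → go left; 42 > 40 → go right. Place as right child of 40.
Insert 52: 52 > 38 → go right; 52 > 45 → go right; 52 > 48 → go right. Place as right child of 48.
Insert 23: 23 < 38 → go left; 23 > 20 → go right; 23 < 30 → go left; 23 > 22 → go right. Place as right child of 22.
Insert 39: 39 > 38 → go right; 39 < 45 → go left; 39 < 40 → go left. Place as left child of 40.
Insert 25: 25 < 38 → go left; 25 > 20 → go right; 25 < 30 → go left; 25 > 22 → go right; 25 > 23 → go right. Place as right child of 23.

25 35 39 42 52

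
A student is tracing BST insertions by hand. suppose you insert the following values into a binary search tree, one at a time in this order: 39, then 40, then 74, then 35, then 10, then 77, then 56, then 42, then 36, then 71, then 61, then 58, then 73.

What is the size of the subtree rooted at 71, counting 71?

4

39: root
40: right child of 39 (depth 1)
74: right child of 40 (depth 2)
35: left child of 39 (depth 1)
10: left child of 35 (depth 2)
77: right child of 74 (depth 3)
56: left child of 74 (depth 3)
42: left child of 56 (depth 4)
36: right child of 35 (depth 2)
71: right child of 56 (depth 4)
61: left child of 71 (depth 5)
58: left child of 61 (depth 6)
73: right child of 71 (depth 5)

Subtree rooted at 71 contains: 71, 61, 58, 73 — 4 nodes.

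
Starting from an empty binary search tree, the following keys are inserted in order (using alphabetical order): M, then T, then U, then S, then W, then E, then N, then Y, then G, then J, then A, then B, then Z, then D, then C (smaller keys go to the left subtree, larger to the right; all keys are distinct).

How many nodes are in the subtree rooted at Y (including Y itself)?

2

Insert M: tree is empty, so M becomes the root.
Insert T: T > M → go right. Place as right child of M.
Insert U: U > M → go right; U > T → go right. Place as right child of T.
Insert S: S > M → go right; S < T → go left. Place as left child of T.
Insert W: W > M → go right; W > T → go right; W > U → go right. Place as right child of U.
Insert E: E < M → go left. Place as left child of M.
Insert N: N > M → go right; N < T → go left; N < S → go left. Place as left child of S.
Insert Y: Y > M → go right; Y > T → go right; Y > U → go right; Y > W → go right. Place as right child of W.
Insert G: G < M → go left; G > E → go right. Place as right child of E.
Insert J: J < M → go left; J > E → go right; J > G → go right. Place as right child of G.
Insert A: A < M → go left; A < E → go left. Place as left child of E.
Insert B: B < M → go left; B < E → go left; B > A → go right. Place as right child of A.
Insert Z: Z > M → go right; Z > T → go right; Z > U → go right; Z > W → go right; Z > Y → go right. Place as right child of Y.
Insert D: D < M → go left; D < E → go left; D > A → go right; D > B → go right. Place as right child of B.
Insert C: C < M → go left; C < E → go left; C > A → go right; C > B → go right; C < D → go left. Place as left child of D.

Subtree rooted at Y contains: Y, Z — 2 nodes.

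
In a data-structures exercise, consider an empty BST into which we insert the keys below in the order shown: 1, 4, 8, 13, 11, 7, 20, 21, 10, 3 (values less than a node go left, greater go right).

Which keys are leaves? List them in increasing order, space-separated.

3 7 10 21

Insert 1: tree is empty, so 1 becomes the root.
Insert 4: 4 > 1 → go right. Place as right child of 1.
Insert 8: 8 > 1 → go right; 8 > 4 → go right. Place as right child of 4.
Insert 13: 13 > 1 → go right; 13 > 4 → go right; 13 > 8 → go right. Place as right child of 8.
Insert 11: 11 > 1 → go right; 11 > 4 → go right; 11 > 8 → go right; 11 < 13 → go left. Place as left child of 13.
Insert 7: 7 > 1 → go right; 7 > 4 → go right; 7 < 8 → go left. Place as left child of 8.
Insert 20: 20 > 1 → go right; 20 > 4 → go right; 20 > 8 → go right; 20 > 13 → go right. Place as right child of 13.
Insert 21: 21 > 1 → go right; 21 > 4 → go right; 21 > 8 → go right; 21 > 13 → go right; 21 > 20 → go right. Place as right child of 20.
Insert 10: 10 > 1 → go right; 10 > 4 → go right; 10 > 8 → go right; 10 < 13 → go left; 10 < 11 → go left. Place as left child of 11.
Insert 3: 3 > 1 → go right; 3 < 4 → go left. Place as left child of 4.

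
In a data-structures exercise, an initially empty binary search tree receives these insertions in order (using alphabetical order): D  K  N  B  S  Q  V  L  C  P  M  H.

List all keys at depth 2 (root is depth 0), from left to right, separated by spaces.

C H N

Insert D: tree is empty, so D becomes the root.
Insert K: K > D → go right. Place as right child of D.
Insert N: N > D → go right; N > K → go right. Place as right child of K.
Insert B: B < D → go left. Place as left child of D.
Insert S: S > D → go right; S > K → go right; S > N → go right. Place as right child of N.
Insert Q: Q > D → go right; Q > K → go right; Q > N → go right; Q < S → go left. Place as left child of S.
Insert V: V > D → go right; V > K → go right; V > N → go right; V > S → go right. Place as right child of S.
Insert L: L > D → go right; L > K → go right; L < N → go left. Place as left child of N.
Insert C: C < D → go left; C > B → go right. Place as right child of B.
Insert P: P > D → go right; P > K → go right; P > N → go right; P < S → go left; P < Q → go left. Place as left child of Q.
Insert M: M > D → go right; M > K → go right; M < N → go left; M > L → go right. Place as right child of L.
Insert H: H > D → go right; H < K → go left. Place as left child of K.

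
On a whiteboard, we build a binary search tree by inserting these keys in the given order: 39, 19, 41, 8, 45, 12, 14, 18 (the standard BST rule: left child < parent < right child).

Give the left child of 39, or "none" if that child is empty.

19

Insert 39: tree is empty, so 39 becomes the root.
Insert 19: 19 < 39 → go left. Place as left child of 39.
Insert 41: 41 > 39 → go right. Place as right child of 39.
Insert 8: 8 < 39 → go left; 8 < 19 → go left. Place as left child of 19.
Insert 45: 45 > 39 → go right; 45 > 41 → go right. Place as right child of 41.
Insert 12: 12 < 39 → go left; 12 < 19 → go left; 12 > 8 → go right. Place as right child of 8.
Insert 14: 14 < 39 → go left; 14 < 19 → go left; 14 > 8 → go right; 14 > 12 → go right. Place as right child of 12.
Insert 18: 18 < 39 → go left; 18 < 19 → go left; 18 > 8 → go right; 18 > 12 → go right; 18 > 14 → go right. Place as right child of 14.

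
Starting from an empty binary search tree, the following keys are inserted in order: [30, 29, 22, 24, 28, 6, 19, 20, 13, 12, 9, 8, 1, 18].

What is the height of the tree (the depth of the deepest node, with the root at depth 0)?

8

Insert 30: tree is empty, so 30 becomes the root.
Insert 29: 29 < 30 → go left. Place as left child of 30.
Insert 22: 22 < 30 → go left; 22 < 29 → go left. Place as left child of 29.
Insert 24: 24 < 30 → go left; 24 < 29 → go left; 24 > 22 → go right. Place as right child of 22.
Insert 28: 28 < 30 → go left; 28 < 29 → go left; 28 > 22 → go right; 28 > 24 → go right. Place as right child of 24.
Insert 6: 6 < 30 → go left; 6 < 29 → go left; 6 < 22 → go left. Place as left child of 22.
Insert 19: 19 < 30 → go left; 19 < 29 → go left; 19 < 22 → go left; 19 > 6 → go right. Place as right child of 6.
Insert 20: 20 < 30 → go left; 20 < 29 → go left; 20 < 22 → go left; 20 > 6 → go right; 20 > 19 → go right. Place as right child of 19.
Insert 13: 13 < 30 → go left; 13 < 29 → go left; 13 < 22 → go left; 13 > 6 → go right; 13 < 19 → go left. Place as left child of 19.
Insert 12: 12 < 30 → go left; 12 < 29 → go left; 12 < 22 → go left; 12 > 6 → go right; 12 < 19 → go left; 12 < 13 → go left. Place as left child of 13.
Insert 9: 9 < 30 → go left; 9 < 29 → go left; 9 < 22 → go left; 9 > 6 → go right; 9 < 19 → go left; 9 < 13 → go left; 9 < 12 → go left. Place as left child of 12.
Insert 8: 8 < 30 → go left; 8 < 29 → go left; 8 < 22 → go left; 8 > 6 → go right; 8 < 19 → go left; 8 < 13 → go left; 8 < 12 → go left; 8 < 9 → go left. Place as left child of 9.
Insert 1: 1 < 30 → go left; 1 < 29 → go left; 1 < 22 → go left; 1 < 6 → go left. Place as left child of 6.
Insert 18: 18 < 30 → go left; 18 < 29 → go left; 18 < 22 → go left; 18 > 6 → go right; 18 < 19 → go left; 18 > 13 → go right. Place as right child of 13.

The deepest node is 8 at depth 8.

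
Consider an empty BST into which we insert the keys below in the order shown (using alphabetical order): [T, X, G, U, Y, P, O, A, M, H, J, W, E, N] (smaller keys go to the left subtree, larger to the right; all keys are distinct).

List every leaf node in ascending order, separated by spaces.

T: root
X: right child of T (depth 1)
G: left child of T (depth 1)
U: left child of X (depth 2)
Y: right child of X (depth 2)
P: right child of G (depth 2)
O: left child of P (depth 3)
A: left child of G (depth 2)
M: left child of O (depth 4)
H: left child of M (depth 5)
J: right child of H (depth 6)
W: right child of U (depth 3)
E: right child of A (depth 3)
N: right child of M (depth 5)

E J N W Y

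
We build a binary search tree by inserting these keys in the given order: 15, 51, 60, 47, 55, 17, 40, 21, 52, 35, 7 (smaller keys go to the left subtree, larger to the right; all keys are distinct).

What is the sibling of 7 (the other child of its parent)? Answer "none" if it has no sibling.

51

Insert 15: tree is empty, so 15 becomes the root.
Insert 51: 51 > 15 → go right. Place as right child of 15.
Insert 60: 60 > 15 → go right; 60 > 51 → go right. Place as right child of 51.
Insert 47: 47 > 15 → go right; 47 < 51 → go left. Place as left child of 51.
Insert 55: 55 > 15 → go right; 55 > 51 → go right; 55 < 60 → go left. Place as left child of 60.
Insert 17: 17 > 15 → go right; 17 < 51 → go left; 17 < 47 → go left. Place as left child of 47.
Insert 40: 40 > 15 → go right; 40 < 51 → go left; 40 < 47 → go left; 40 > 17 → go right. Place as right child of 17.
Insert 21: 21 > 15 → go right; 21 < 51 → go left; 21 < 47 → go left; 21 > 17 → go right; 21 < 40 → go left. Place as left child of 40.
Insert 52: 52 > 15 → go right; 52 > 51 → go right; 52 < 60 → go left; 52 < 55 → go left. Place as left child of 55.
Insert 35: 35 > 15 → go right; 35 < 51 → go left; 35 < 47 → go left; 35 > 17 → go right; 35 < 40 → go left; 35 > 21 → go right. Place as right child of 21.
Insert 7: 7 < 15 → go left. Place as left child of 15.

7's parent is 15; the other child of 15 is 51.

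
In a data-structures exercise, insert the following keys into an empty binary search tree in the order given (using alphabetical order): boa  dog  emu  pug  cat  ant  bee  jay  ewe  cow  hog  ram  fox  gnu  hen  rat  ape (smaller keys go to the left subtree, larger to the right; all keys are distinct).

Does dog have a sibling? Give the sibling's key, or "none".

ant

Resulting structure (node: left, right):
  boa: L=ant, R=dog
  dog: L=cat, R=emu
  emu: L=–, R=pug
  pug: L=jay, R=ram
  cat: L=–, R=cow
  ant: L=–, R=bee
  bee: L=ape, R=–
  jay: L=ewe, R=–
  ewe: L=–, R=hog
  cow: L=–, R=–
  hog: L=fox, R=–
  ram: L=–, R=rat
  fox: L=–, R=gnu
  gnu: L=–, R=hen
  hen: L=–, R=–
  rat: L=–, R=–
  ape: L=–, R=–

dog's parent is boa; the other child of boa is ant.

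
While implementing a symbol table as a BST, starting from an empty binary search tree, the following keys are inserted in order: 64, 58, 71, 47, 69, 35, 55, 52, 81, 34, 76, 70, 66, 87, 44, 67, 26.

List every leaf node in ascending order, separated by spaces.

Resulting structure (node: left, right):
  64: L=58, R=71
  58: L=47, R=–
  71: L=69, R=81
  47: L=35, R=55
  69: L=66, R=70
  35: L=34, R=44
  55: L=52, R=–
  52: L=–, R=–
  81: L=76, R=87
  34: L=26, R=–
  76: L=–, R=–
  70: L=–, R=–
  66: L=–, R=67
  87: L=–, R=–
  44: L=–, R=–
  67: L=–, R=–
  26: L=–, R=–

26 44 52 67 70 76 87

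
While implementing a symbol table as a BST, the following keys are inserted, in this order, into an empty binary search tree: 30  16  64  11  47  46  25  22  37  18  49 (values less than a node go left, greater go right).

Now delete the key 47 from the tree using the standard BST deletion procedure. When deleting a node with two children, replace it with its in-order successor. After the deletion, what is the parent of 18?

Resulting structure (node: left, right):
  30: L=16, R=64
  16: L=11, R=25
  64: L=47, R=–
  11: L=–, R=–
  47: L=46, R=49
  46: L=37, R=–
  25: L=22, R=–
  22: L=18, R=–
  37: L=–, R=–
  18: L=–, R=–
  49: L=–, R=–

Delete 47 (two children — replace with in-order successor).
After deletion, 18's parent is 22.

22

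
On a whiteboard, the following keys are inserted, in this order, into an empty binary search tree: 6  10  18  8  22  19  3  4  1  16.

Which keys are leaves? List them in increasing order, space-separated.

1 4 8 16 19

Insert 6: tree is empty, so 6 becomes the root.
Insert 10: 10 > 6 → go right. Place as right child of 6.
Insert 18: 18 > 6 → go right; 18 > 10 → go right. Place as right child of 10.
Insert 8: 8 > 6 → go right; 8 < 10 → go left. Place as left child of 10.
Insert 22: 22 > 6 → go right; 22 > 10 → go right; 22 > 18 → go right. Place as right child of 18.
Insert 19: 19 > 6 → go right; 19 > 10 → go right; 19 > 18 → go right; 19 < 22 → go left. Place as left child of 22.
Insert 3: 3 < 6 → go left. Place as left child of 6.
Insert 4: 4 < 6 → go left; 4 > 3 → go right. Place as right child of 3.
Insert 1: 1 < 6 → go left; 1 < 3 → go left. Place as left child of 3.
Insert 16: 16 > 6 → go right; 16 > 10 → go right; 16 < 18 → go left. Place as left child of 18.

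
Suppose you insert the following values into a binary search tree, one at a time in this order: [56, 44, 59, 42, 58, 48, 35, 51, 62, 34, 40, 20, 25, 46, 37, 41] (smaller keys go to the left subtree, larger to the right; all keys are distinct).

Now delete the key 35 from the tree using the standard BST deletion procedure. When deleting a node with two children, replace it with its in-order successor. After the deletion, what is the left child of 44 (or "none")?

42

56: root
44: left child of 56 (depth 1)
59: right child of 56 (depth 1)
42: left child of 44 (depth 2)
58: left child of 59 (depth 2)
48: right child of 44 (depth 2)
35: left child of 42 (depth 3)
51: right child of 48 (depth 3)
62: right child of 59 (depth 2)
34: left child of 35 (depth 4)
40: right child of 35 (depth 4)
20: left child of 34 (depth 5)
25: right child of 20 (depth 6)
46: left child of 48 (depth 3)
37: left child of 40 (depth 5)
41: right child of 40 (depth 5)

Delete 35 (two children — replace with in-order successor).
After deletion, 44's left child: 42.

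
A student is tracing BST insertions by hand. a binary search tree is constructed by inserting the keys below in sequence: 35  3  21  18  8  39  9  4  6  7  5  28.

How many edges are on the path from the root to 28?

Resulting structure (node: left, right):
  35: L=3, R=39
  3: L=–, R=21
  21: L=18, R=28
  18: L=8, R=–
  8: L=4, R=9
  39: L=–, R=–
  9: L=–, R=–
  4: L=–, R=6
  6: L=5, R=7
  7: L=–, R=–
  5: L=–, R=–
  28: L=–, R=–

Path to 28: 35 → 3 → 21 → 28, which is 3 edges.

3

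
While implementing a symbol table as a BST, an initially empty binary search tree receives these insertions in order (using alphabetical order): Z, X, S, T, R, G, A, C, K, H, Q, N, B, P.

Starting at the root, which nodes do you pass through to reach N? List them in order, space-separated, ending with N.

Resulting structure (node: left, right):
  Z: L=X, R=–
  X: L=S, R=–
  S: L=R, R=T
  T: L=–, R=–
  R: L=G, R=–
  G: L=A, R=K
  A: L=–, R=C
  C: L=B, R=–
  K: L=H, R=Q
  H: L=–, R=–
  Q: L=N, R=–
  N: L=–, R=P
  B: L=–, R=–
  P: L=–, R=–

Z X S R G K Q N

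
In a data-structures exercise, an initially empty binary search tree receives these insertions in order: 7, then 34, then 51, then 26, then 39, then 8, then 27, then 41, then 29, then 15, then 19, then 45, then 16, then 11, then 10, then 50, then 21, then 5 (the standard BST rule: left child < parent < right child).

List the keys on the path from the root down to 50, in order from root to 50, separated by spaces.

Resulting structure (node: left, right):
  7: L=5, R=34
  34: L=26, R=51
  51: L=39, R=–
  26: L=8, R=27
  39: L=–, R=41
  8: L=–, R=15
  27: L=–, R=29
  41: L=–, R=45
  29: L=–, R=–
  15: L=11, R=19
  19: L=16, R=21
  45: L=–, R=50
  16: L=–, R=–
  11: L=10, R=–
  10: L=–, R=–
  50: L=–, R=–
  21: L=–, R=–
  5: L=–, R=–

7 34 51 39 41 45 50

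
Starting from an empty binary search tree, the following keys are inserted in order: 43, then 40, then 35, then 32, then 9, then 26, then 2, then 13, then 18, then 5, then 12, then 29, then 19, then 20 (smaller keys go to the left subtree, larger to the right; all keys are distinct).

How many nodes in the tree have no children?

Insert 43: tree is empty, so 43 becomes the root.
Insert 40: 40 < 43 → go left. Place as left child of 43.
Insert 35: 35 < 43 → go left; 35 < 40 → go left. Place as left child of 40.
Insert 32: 32 < 43 → go left; 32 < 40 → go left; 32 < 35 → go left. Place as left child of 35.
Insert 9: 9 < 43 → go left; 9 < 40 → go left; 9 < 35 → go left; 9 < 32 → go left. Place as left child of 32.
Insert 26: 26 < 43 → go left; 26 < 40 → go left; 26 < 35 → go left; 26 < 32 → go left; 26 > 9 → go right. Place as right child of 9.
Insert 2: 2 < 43 → go left; 2 < 40 → go left; 2 < 35 → go left; 2 < 32 → go left; 2 < 9 → go left. Place as left child of 9.
Insert 13: 13 < 43 → go left; 13 < 40 → go left; 13 < 35 → go left; 13 < 32 → go left; 13 > 9 → go right; 13 < 26 → go left. Place as left child of 26.
Insert 18: 18 < 43 → go left; 18 < 40 → go left; 18 < 35 → go left; 18 < 32 → go left; 18 > 9 → go right; 18 < 26 → go left; 18 > 13 → go right. Place as right child of 13.
Insert 5: 5 < 43 → go left; 5 < 40 → go left; 5 < 35 → go left; 5 < 32 → go left; 5 < 9 → go left; 5 > 2 → go right. Place as right child of 2.
Insert 12: 12 < 43 → go left; 12 < 40 → go left; 12 < 35 → go left; 12 < 32 → go left; 12 > 9 → go right; 12 < 26 → go left; 12 < 13 → go left. Place as left child of 13.
Insert 29: 29 < 43 → go left; 29 < 40 → go left; 29 < 35 → go left; 29 < 32 → go left; 29 > 9 → go right; 29 > 26 → go right. Place as right child of 26.
Insert 19: 19 < 43 → go left; 19 < 40 → go left; 19 < 35 → go left; 19 < 32 → go left; 19 > 9 → go right; 19 < 26 → go left; 19 > 13 → go right; 19 > 18 → go right. Place as right child of 18.
Insert 20: 20 < 43 → go left; 20 < 40 → go left; 20 < 35 → go left; 20 < 32 → go left; 20 > 9 → go right; 20 < 26 → go left; 20 > 13 → go right; 20 > 18 → go right; 20 > 19 → go right. Place as right child of 19.

Leaves: 5, 12, 20, 29 — 4 in total.

4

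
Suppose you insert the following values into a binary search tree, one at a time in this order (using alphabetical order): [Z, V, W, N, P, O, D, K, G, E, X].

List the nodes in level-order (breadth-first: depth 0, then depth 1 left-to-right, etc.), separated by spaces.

Z V N W D P X K O G E

Resulting structure (node: left, right):
  Z: L=V, R=–
  V: L=N, R=W
  W: L=–, R=X
  N: L=D, R=P
  P: L=O, R=–
  O: L=–, R=–
  D: L=–, R=K
  K: L=G, R=–
  G: L=E, R=–
  E: L=–, R=–
  X: L=–, R=–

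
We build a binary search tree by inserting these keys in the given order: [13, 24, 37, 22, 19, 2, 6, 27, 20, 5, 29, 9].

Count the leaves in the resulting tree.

4

Resulting structure (node: left, right):
  13: L=2, R=24
  24: L=22, R=37
  37: L=27, R=–
  22: L=19, R=–
  19: L=–, R=20
  2: L=–, R=6
  6: L=5, R=9
  27: L=–, R=29
  20: L=–, R=–
  5: L=–, R=–
  29: L=–, R=–
  9: L=–, R=–

Leaves: 5, 9, 20, 29 — 4 in total.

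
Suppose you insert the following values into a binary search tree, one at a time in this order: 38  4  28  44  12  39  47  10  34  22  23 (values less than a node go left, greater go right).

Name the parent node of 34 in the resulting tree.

28

38: root
4: left child of 38 (depth 1)
28: right child of 4 (depth 2)
44: right child of 38 (depth 1)
12: left child of 28 (depth 3)
39: left child of 44 (depth 2)
47: right child of 44 (depth 2)
10: left child of 12 (depth 4)
34: right child of 28 (depth 3)
22: right child of 12 (depth 4)
23: right child of 22 (depth 5)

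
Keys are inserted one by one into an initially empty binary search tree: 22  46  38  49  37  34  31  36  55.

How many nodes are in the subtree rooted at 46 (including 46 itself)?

8

22: root
46: right child of 22 (depth 1)
38: left child of 46 (depth 2)
49: right child of 46 (depth 2)
37: left child of 38 (depth 3)
34: left child of 37 (depth 4)
31: left child of 34 (depth 5)
36: right child of 34 (depth 5)
55: right child of 49 (depth 3)

Subtree rooted at 46 contains: 46, 38, 37, 34, 31, 36, 49, 55 — 8 nodes.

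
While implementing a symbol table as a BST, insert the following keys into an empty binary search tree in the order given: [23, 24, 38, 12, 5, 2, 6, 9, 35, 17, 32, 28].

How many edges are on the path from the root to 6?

3

Resulting structure (node: left, right):
  23: L=12, R=24
  24: L=–, R=38
  38: L=35, R=–
  12: L=5, R=17
  5: L=2, R=6
  2: L=–, R=–
  6: L=–, R=9
  9: L=–, R=–
  35: L=32, R=–
  17: L=–, R=–
  32: L=28, R=–
  28: L=–, R=–

Path to 6: 23 → 12 → 5 → 6, which is 3 edges.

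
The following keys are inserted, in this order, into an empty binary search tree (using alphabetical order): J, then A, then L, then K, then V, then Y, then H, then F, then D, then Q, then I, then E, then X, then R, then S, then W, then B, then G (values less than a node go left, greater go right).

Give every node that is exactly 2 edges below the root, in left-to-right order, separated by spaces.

Insert J: tree is empty, so J becomes the root.
Insert A: A < J → go left. Place as left child of J.
Insert L: L > J → go right. Place as right child of J.
Insert K: K > J → go right; K < L → go left. Place as left child of L.
Insert V: V > J → go right; V > L → go right. Place as right child of L.
Insert Y: Y > J → go right; Y > L → go right; Y > V → go right. Place as right child of V.
Insert H: H < J → go left; H > A → go right. Place as right child of A.
Insert F: F < J → go left; F > A → go right; F < H → go left. Place as left child of H.
Insert D: D < J → go left; D > A → go right; D < H → go left; D < F → go left. Place as left child of F.
Insert Q: Q > J → go right; Q > L → go right; Q < V → go left. Place as left child of V.
Insert I: I < J → go left; I > A → go right; I > H → go right. Place as right child of H.
Insert E: E < J → go left; E > A → go right; E < H → go left; E < F → go left; E > D → go right. Place as right child of D.
Insert X: X > J → go right; X > L → go right; X > V → go right; X < Y → go left. Place as left child of Y.
Insert R: R > J → go right; R > L → go right; R < V → go left; R > Q → go right. Place as right child of Q.
Insert S: S > J → go right; S > L → go right; S < V → go left; S > Q → go right; S > R → go right. Place as right child of R.
Insert W: W > J → go right; W > L → go right; W > V → go right; W < Y → go left; W < X → go left. Place as left child of X.
Insert B: B < J → go left; B > A → go right; B < H → go left; B < F → go left; B < D → go left. Place as left child of D.
Insert G: G < J → go left; G > A → go right; G < H → go left; G > F → go right. Place as right child of F.

H K V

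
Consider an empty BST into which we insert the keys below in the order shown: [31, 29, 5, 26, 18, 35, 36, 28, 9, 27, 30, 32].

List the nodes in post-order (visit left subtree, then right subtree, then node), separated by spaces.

Insert 31: tree is empty, so 31 becomes the root.
Insert 29: 29 < 31 → go left. Place as left child of 31.
Insert 5: 5 < 31 → go left; 5 < 29 → go left. Place as left child of 29.
Insert 26: 26 < 31 → go left; 26 < 29 → go left; 26 > 5 → go right. Place as right child of 5.
Insert 18: 18 < 31 → go left; 18 < 29 → go left; 18 > 5 → go right; 18 < 26 → go left. Place as left child of 26.
Insert 35: 35 > 31 → go right. Place as right child of 31.
Insert 36: 36 > 31 → go right; 36 > 35 → go right. Place as right child of 35.
Insert 28: 28 < 31 → go left; 28 < 29 → go left; 28 > 5 → go right; 28 > 26 → go right. Place as right child of 26.
Insert 9: 9 < 31 → go left; 9 < 29 → go left; 9 > 5 → go right; 9 < 26 → go left; 9 < 18 → go left. Place as left child of 18.
Insert 27: 27 < 31 → go left; 27 < 29 → go left; 27 > 5 → go right; 27 > 26 → go right; 27 < 28 → go left. Place as left child of 28.
Insert 30: 30 < 31 → go left; 30 > 29 → go right. Place as right child of 29.
Insert 32: 32 > 31 → go right; 32 < 35 → go left. Place as left child of 35.

9 18 27 28 26 5 30 29 32 36 35 31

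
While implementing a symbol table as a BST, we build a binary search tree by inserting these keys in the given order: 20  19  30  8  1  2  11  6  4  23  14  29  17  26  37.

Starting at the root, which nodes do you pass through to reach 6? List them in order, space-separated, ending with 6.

20: root
19: left child of 20 (depth 1)
30: right child of 20 (depth 1)
8: left child of 19 (depth 2)
1: left child of 8 (depth 3)
2: right child of 1 (depth 4)
11: right child of 8 (depth 3)
6: right child of 2 (depth 5)
4: left child of 6 (depth 6)
23: left child of 30 (depth 2)
14: right child of 11 (depth 4)
29: right child of 23 (depth 3)
17: right child of 14 (depth 5)
26: left child of 29 (depth 4)
37: right child of 30 (depth 2)

20 19 8 1 2 6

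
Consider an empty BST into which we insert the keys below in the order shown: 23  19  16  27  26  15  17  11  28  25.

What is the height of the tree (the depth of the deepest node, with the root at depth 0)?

Insert 23: tree is empty, so 23 becomes the root.
Insert 19: 19 < 23 → go left. Place as left child of 23.
Insert 16: 16 < 23 → go left; 16 < 19 → go left. Place as left child of 19.
Insert 27: 27 > 23 → go right. Place as right child of 23.
Insert 26: 26 > 23 → go right; 26 < 27 → go left. Place as left child of 27.
Insert 15: 15 < 23 → go left; 15 < 19 → go left; 15 < 16 → go left. Place as left child of 16.
Insert 17: 17 < 23 → go left; 17 < 19 → go left; 17 > 16 → go right. Place as right child of 16.
Insert 11: 11 < 23 → go left; 11 < 19 → go left; 11 < 16 → go left; 11 < 15 → go left. Place as left child of 15.
Insert 28: 28 > 23 → go right; 28 > 27 → go right. Place as right child of 27.
Insert 25: 25 > 23 → go right; 25 < 27 → go left; 25 < 26 → go left. Place as left child of 26.

The deepest node is 11 at depth 4.

4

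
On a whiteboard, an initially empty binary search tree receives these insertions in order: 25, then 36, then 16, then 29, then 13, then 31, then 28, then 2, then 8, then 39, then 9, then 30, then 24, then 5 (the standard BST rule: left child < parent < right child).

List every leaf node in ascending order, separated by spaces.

5 9 24 28 30 39

Resulting structure (node: left, right):
  25: L=16, R=36
  36: L=29, R=39
  16: L=13, R=24
  29: L=28, R=31
  13: L=2, R=–
  31: L=30, R=–
  28: L=–, R=–
  2: L=–, R=8
  8: L=5, R=9
  39: L=–, R=–
  9: L=–, R=–
  30: L=–, R=–
  24: L=–, R=–
  5: L=–, R=–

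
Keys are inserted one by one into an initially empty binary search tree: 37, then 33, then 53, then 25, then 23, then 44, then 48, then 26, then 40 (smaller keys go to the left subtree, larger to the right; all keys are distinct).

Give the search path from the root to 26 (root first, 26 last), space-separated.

37 33 25 26

37: root
33: left child of 37 (depth 1)
53: right child of 37 (depth 1)
25: left child of 33 (depth 2)
23: left child of 25 (depth 3)
44: left child of 53 (depth 2)
48: right child of 44 (depth 3)
26: right child of 25 (depth 3)
40: left child of 44 (depth 3)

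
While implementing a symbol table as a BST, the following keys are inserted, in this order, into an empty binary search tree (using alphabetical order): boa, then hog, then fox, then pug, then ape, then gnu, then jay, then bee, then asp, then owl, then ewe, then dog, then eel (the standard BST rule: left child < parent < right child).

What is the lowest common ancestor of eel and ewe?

ewe

boa: root
hog: right child of boa (depth 1)
fox: left child of hog (depth 2)
pug: right child of hog (depth 2)
ape: left child of boa (depth 1)
gnu: right child of fox (depth 3)
jay: left child of pug (depth 3)
bee: right child of ape (depth 2)
asp: left child of bee (depth 3)
owl: right child of jay (depth 4)
ewe: left child of fox (depth 3)
dog: left child of ewe (depth 4)
eel: right child of dog (depth 5)

Path to eel: boa → hog → fox → ewe → dog → eel
Path to ewe: boa → hog → fox → ewe
ewe lies on both paths and is an ancestor of the other node.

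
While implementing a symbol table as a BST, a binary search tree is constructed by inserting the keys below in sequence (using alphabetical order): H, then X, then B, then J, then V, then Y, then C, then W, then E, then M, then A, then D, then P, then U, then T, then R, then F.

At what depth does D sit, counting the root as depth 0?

4

Insert H: tree is empty, so H becomes the root.
Insert X: X > H → go right. Place as right child of H.
Insert B: B < H → go left. Place as left child of H.
Insert J: J > H → go right; J < X → go left. Place as left child of X.
Insert V: V > H → go right; V < X → go left; V > J → go right. Place as right child of J.
Insert Y: Y > H → go right; Y > X → go right. Place as right child of X.
Insert C: C < H → go left; C > B → go right. Place as right child of B.
Insert W: W > H → go right; W < X → go left; W > J → go right; W > V → go right. Place as right child of V.
Insert E: E < H → go left; E > B → go right; E > C → go right. Place as right child of C.
Insert M: M > H → go right; M < X → go left; M > J → go right; M < V → go left. Place as left child of V.
Insert A: A < H → go left; A < B → go left. Place as left child of B.
Insert D: D < H → go left; D > B → go right; D > C → go right; D < E → go left. Place as left child of E.
Insert P: P > H → go right; P < X → go left; P > J → go right; P < V → go left; P > M → go right. Place as right child of M.
Insert U: U > H → go right; U < X → go left; U > J → go right; U < V → go left; U > M → go right; U > P → go right. Place as right child of P.
Insert T: T > H → go right; T < X → go left; T > J → go right; T < V → go left; T > M → go right; T > P → go right; T < U → go left. Place as left child of U.
Insert R: R > H → go right; R < X → go left; R > J → go right; R < V → go left; R > M → go right; R > P → go right; R < U → go left; R < T → go left. Place as left child of T.
Insert F: F < H → go left; F > B → go right; F > C → go right; F > E → go right. Place as right child of E.

Path to D: H → B → C → E → D, which is 4 edges.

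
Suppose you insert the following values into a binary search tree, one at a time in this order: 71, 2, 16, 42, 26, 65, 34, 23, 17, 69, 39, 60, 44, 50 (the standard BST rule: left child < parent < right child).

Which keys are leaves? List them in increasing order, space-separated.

Insert 71: tree is empty, so 71 becomes the root.
Insert 2: 2 < 71 → go left. Place as left child of 71.
Insert 16: 16 < 71 → go left; 16 > 2 → go right. Place as right child of 2.
Insert 42: 42 < 71 → go left; 42 > 2 → go right; 42 > 16 → go right. Place as right child of 16.
Insert 26: 26 < 71 → go left; 26 > 2 → go right; 26 > 16 → go right; 26 < 42 → go left. Place as left child of 42.
Insert 65: 65 < 71 → go left; 65 > 2 → go right; 65 > 16 → go right; 65 > 42 → go right. Place as right child of 42.
Insert 34: 34 < 71 → go left; 34 > 2 → go right; 34 > 16 → go right; 34 < 42 → go left; 34 > 26 → go right. Place as right child of 26.
Insert 23: 23 < 71 → go left; 23 > 2 → go right; 23 > 16 → go right; 23 < 42 → go left; 23 < 26 → go left. Place as left child of 26.
Insert 17: 17 < 71 → go left; 17 > 2 → go right; 17 > 16 → go right; 17 < 42 → go left; 17 < 26 → go left; 17 < 23 → go left. Place as left child of 23.
Insert 69: 69 < 71 → go left; 69 > 2 → go right; 69 > 16 → go right; 69 > 42 → go right; 69 > 65 → go right. Place as right child of 65.
Insert 39: 39 < 71 → go left; 39 > 2 → go right; 39 > 16 → go right; 39 < 42 → go left; 39 > 26 → go right; 39 > 34 → go right. Place as right child of 34.
Insert 60: 60 < 71 → go left; 60 > 2 → go right; 60 > 16 → go right; 60 > 42 → go right; 60 < 65 → go left. Place as left child of 65.
Insert 44: 44 < 71 → go left; 44 > 2 → go right; 44 > 16 → go right; 44 > 42 → go right; 44 < 65 → go left; 44 < 60 → go left. Place as left child of 60.
Insert 50: 50 < 71 → go left; 50 > 2 → go right; 50 > 16 → go right; 50 > 42 → go right; 50 < 65 → go left; 50 < 60 → go left; 50 > 44 → go right. Place as right child of 44.

17 39 50 69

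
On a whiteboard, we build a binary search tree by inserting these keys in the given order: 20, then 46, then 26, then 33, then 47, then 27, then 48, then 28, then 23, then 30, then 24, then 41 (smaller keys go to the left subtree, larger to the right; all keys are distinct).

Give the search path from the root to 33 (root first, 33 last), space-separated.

20 46 26 33

20: root
46: right child of 20 (depth 1)
26: left child of 46 (depth 2)
33: right child of 26 (depth 3)
47: right child of 46 (depth 2)
27: left child of 33 (depth 4)
48: right child of 47 (depth 3)
28: right child of 27 (depth 5)
23: left child of 26 (depth 3)
30: right child of 28 (depth 6)
24: right child of 23 (depth 4)
41: right child of 33 (depth 4)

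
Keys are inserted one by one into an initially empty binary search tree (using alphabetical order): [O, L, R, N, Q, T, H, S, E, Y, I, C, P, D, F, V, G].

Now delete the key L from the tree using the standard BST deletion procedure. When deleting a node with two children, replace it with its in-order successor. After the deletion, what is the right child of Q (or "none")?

none

Insert O: tree is empty, so O becomes the root.
Insert L: L < O → go left. Place as left child of O.
Insert R: R > O → go right. Place as right child of O.
Insert N: N < O → go left; N > L → go right. Place as right child of L.
Insert Q: Q > O → go right; Q < R → go left. Place as left child of R.
Insert T: T > O → go right; T > R → go right. Place as right child of R.
Insert H: H < O → go left; H < L → go left. Place as left child of L.
Insert S: S > O → go right; S > R → go right; S < T → go left. Place as left child of T.
Insert E: E < O → go left; E < L → go left; E < H → go left. Place as left child of H.
Insert Y: Y > O → go right; Y > R → go right; Y > T → go right. Place as right child of T.
Insert I: I < O → go left; I < L → go left; I > H → go right. Place as right child of H.
Insert C: C < O → go left; C < L → go left; C < H → go left; C < E → go left. Place as left child of E.
Insert P: P > O → go right; P < R → go left; P < Q → go left. Place as left child of Q.
Insert D: D < O → go left; D < L → go left; D < H → go left; D < E → go left; D > C → go right. Place as right child of C.
Insert F: F < O → go left; F < L → go left; F < H → go left; F > E → go right. Place as right child of E.
Insert V: V > O → go right; V > R → go right; V > T → go right; V < Y → go left. Place as left child of Y.
Insert G: G < O → go left; G < L → go left; G < H → go left; G > E → go right; G > F → go right. Place as right child of F.

Delete L (two children — replace with in-order successor).
After deletion, Q's right child: none.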